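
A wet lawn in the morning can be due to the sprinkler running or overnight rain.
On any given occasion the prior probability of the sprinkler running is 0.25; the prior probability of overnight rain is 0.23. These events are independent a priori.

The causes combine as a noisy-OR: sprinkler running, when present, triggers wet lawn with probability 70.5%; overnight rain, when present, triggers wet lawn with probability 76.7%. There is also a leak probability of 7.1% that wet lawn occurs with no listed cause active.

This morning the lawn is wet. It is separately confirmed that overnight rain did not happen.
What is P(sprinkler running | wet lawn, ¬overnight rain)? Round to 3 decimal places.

P(sprinkler running | wet lawn, ¬overnight rain) ≈ 0.773

Under noisy-OR, P(wet lawn | causes) = 1 − (1−0.071)·∏(1−qᵢ) over the active causes.
By total probability over both values of sprinkler running:
  P(wet lawn | ¬overnight rain) = 0.071×0.75 + 0.725945×0.25
        = 0.053250 + 0.181486 = 0.234736
The terms with sprinkler running present sum to 0.181486, so
  P(sprinkler running | wet lawn, ¬overnight rain) = 0.181486 / 0.234736 ≈ 0.773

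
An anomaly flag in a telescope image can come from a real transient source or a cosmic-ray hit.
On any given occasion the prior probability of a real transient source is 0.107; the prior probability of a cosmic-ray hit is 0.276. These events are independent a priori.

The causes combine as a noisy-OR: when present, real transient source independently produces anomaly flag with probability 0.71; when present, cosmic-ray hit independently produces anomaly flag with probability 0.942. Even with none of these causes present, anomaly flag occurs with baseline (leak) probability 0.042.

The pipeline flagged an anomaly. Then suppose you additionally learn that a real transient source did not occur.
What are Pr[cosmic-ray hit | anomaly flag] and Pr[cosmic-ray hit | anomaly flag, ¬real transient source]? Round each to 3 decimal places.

Under noisy-OR, P(anomaly flag | causes) = 1 − (1−0.042)·∏(1−qᵢ) over the active causes.
P(anomaly flag) = 0.042*0.893*0.724 + 0.944436*0.893*0.276 + 0.72218*0.107*0.724 + 0.983886*0.107*0.276 = 0.027154 + 0.232773 + 0.055946 + 0.029056 = 0.344929
The cosmic-ray hit-present share is 0.232773 + 0.029056 = 0.261829.
P(cosmic-ray hit | anomaly flag) = 0.261829 / 0.344929 ≈ 0.759

Now condition on the additional information:
P(anomaly flag | ¬real transient source) = 0.042×0.724 + 0.944436×0.276 = 0.030408 + 0.260664 = 0.291072
Restricting to configurations with cosmic-ray hit present: 0.944436×0.276 = 0.260664.
P(cosmic-ray hit | anomaly flag, ¬real transient source) = 0.260664 / 0.291072 ≈ 0.896
With real transient source excluded, cosmic-ray hit must carry more of the explanatory weight for the anomaly flag.

Pr[cosmic-ray hit | anomaly flag] ≈ 0.759; Pr[cosmic-ray hit | anomaly flag, ¬real transient source] ≈ 0.896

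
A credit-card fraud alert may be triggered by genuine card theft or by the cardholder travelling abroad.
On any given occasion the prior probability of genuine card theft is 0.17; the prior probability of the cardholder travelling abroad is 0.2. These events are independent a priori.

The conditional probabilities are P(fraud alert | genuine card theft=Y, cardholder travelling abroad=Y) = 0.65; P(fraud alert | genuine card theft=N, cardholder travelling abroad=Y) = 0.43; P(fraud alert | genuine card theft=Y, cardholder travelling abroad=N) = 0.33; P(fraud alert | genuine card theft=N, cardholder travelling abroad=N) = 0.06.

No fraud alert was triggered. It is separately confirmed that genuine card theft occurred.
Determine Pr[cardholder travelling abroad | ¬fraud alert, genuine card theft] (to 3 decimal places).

P(¬fraud alert | genuine card theft) = 0.67×0.8 + 0.35×0.2 = 0.536000 + 0.070000 = 0.606000
Restricting to configurations with cardholder travelling abroad present: 0.35×0.2 = 0.070000.
Hence the posterior is 0.070000/0.606000 ≈ 0.116.

Pr[cardholder travelling abroad | ¬fraud alert, genuine card theft] ≈ 0.116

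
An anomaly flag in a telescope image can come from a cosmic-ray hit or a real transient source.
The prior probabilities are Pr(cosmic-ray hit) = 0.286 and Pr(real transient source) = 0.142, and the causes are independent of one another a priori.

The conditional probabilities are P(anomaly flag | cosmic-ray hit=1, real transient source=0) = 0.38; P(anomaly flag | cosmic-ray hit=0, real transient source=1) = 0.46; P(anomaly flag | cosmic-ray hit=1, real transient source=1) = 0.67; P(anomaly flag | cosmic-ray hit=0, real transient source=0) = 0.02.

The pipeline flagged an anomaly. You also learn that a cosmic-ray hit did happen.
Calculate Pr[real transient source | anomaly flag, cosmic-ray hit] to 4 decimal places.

P(anomaly flag | cosmic-ray hit) = 0.38*0.858 + 0.67*0.142 = 0.326040 + 0.095140 = 0.421180
Restricting to configurations with real transient source present: 0.67*0.142 = 0.095140.
So P(real transient source | anomaly flag, cosmic-ray hit) = 0.095140/0.421180 ≈ 0.2259.

Pr[real transient source | anomaly flag, cosmic-ray hit] ≈ 0.2259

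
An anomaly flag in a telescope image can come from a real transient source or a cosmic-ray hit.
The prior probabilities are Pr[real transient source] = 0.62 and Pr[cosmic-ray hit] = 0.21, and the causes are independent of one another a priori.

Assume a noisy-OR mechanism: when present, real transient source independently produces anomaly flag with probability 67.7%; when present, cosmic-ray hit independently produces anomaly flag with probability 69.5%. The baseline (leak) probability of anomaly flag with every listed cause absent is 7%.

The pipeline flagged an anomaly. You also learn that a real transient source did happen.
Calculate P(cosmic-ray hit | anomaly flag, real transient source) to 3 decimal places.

Under noisy-OR, P(anomaly flag | causes) = 1 − (1−0.07)·∏(1−qᵢ) over the active causes.
Sum P(anomaly flag|·) weighted by the priors over both values of cosmic-ray hit:
  P(anomaly flag | real transient source) = 0.69961·0.79 + 0.908381·0.21
        = 0.552692 + 0.190760 = 0.743452
Configurations with cosmic-ray hit contribute 0.190760, so
  P(cosmic-ray hit | anomaly flag, real transient source) = 0.190760 / 0.743452 ≈ 0.257

P(cosmic-ray hit | anomaly flag, real transient source) ≈ 0.257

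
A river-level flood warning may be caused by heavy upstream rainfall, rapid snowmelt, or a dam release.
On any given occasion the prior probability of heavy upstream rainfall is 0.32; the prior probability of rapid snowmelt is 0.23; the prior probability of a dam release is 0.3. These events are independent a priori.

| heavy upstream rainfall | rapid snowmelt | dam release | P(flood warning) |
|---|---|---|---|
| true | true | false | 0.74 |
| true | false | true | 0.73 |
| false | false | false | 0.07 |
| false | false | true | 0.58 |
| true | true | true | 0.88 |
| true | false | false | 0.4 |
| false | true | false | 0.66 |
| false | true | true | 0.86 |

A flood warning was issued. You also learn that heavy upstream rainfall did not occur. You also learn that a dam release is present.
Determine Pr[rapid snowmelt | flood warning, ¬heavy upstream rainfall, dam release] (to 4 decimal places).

Pr[rapid snowmelt | flood warning, ¬heavy upstream rainfall, dam release] ≈ 0.3070

Numerator (weight on configurations with rapid snowmelt): 0.86×0.23 = 0.197800
The normalizing constant is 0.58×0.77 + 0.86×0.23 = 0.644400
Posterior = 0.197800 / 0.644400 ≈ 0.3070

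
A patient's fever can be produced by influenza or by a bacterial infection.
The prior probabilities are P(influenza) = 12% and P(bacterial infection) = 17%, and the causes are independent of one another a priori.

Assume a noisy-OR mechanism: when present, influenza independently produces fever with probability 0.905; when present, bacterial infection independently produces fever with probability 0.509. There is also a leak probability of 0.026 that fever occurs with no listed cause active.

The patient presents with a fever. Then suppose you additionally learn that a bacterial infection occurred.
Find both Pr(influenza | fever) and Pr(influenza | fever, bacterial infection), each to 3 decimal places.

Under noisy-OR, P(fever | causes) = 1 − (1−0.026)·∏(1−qᵢ) over the active causes.
By total probability over the 4 (influenza, bacterial infection) configurations:
  P(fever) = 0.026×0.88×0.83 + 0.521766×0.88×0.17 + 0.90747×0.12×0.83 + 0.954568×0.12×0.17
        = 0.018990 + 0.078056 + 0.090384 + 0.019473 = 0.206903
Keeping only the influenza-present terms gives 0.109857, so
  P(influenza | fever) = 0.109857 / 0.206903 ≈ 0.531

Now also conditioning on bacterial infection=true:
P(fever | bacterial infection) = 0.521766*0.88 + 0.954568*0.12 = 0.459154 + 0.114548 = 0.573702
The influenza-present share is 0.954568*0.12 = 0.114548.
So P(influenza | fever, bacterial infection) = 0.114548/0.573702 ≈ 0.200.
Conditioning on bacterial infection lowers the posterior on influenza: the classic explaining-away effect in a common-effect structure.

Pr(influenza | fever) ≈ 0.531; Pr(influenza | fever, bacterial infection) ≈ 0.200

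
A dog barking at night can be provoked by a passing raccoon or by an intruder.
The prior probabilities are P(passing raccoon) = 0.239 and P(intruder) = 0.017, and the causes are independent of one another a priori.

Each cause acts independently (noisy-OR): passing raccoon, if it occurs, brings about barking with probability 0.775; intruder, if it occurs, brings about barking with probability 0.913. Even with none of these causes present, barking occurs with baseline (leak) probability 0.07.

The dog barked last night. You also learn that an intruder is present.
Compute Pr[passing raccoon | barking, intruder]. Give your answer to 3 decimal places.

Under noisy-OR, P(barking | causes) = 1 − (1−0.07)·∏(1−qᵢ) over the active causes.
P(barking | intruder) = 0.91909·0.761 + 0.981795·0.239 = 0.699427 + 0.234649 = 0.934076
Of this, 0.234649 comes from 0.981795·0.239 (the passing raccoon=true cases).
P(passing raccoon | barking, intruder) = 0.234649 / 0.934076 ≈ 0.251

Pr[passing raccoon | barking, intruder] ≈ 0.251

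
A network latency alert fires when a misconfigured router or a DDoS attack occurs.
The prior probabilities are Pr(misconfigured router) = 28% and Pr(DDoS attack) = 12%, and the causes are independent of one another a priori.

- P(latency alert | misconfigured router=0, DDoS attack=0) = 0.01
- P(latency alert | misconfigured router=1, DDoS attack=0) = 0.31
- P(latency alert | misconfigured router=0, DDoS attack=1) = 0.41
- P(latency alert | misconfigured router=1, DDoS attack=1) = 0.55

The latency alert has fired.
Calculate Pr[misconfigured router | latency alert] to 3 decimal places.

Pr[misconfigured router | latency alert] ≈ 0.694

P(latency alert) = 0.01×0.72×0.88 + 0.41×0.72×0.12 + 0.31×0.28×0.88 + 0.55×0.28×0.12 = 0.006336 + 0.035424 + 0.076384 + 0.018480 = 0.136624
Of this, 0.094864 comes from 0.076384 + 0.018480 (the misconfigured router=true cases).
Hence the posterior is 0.094864/0.136624 ≈ 0.694.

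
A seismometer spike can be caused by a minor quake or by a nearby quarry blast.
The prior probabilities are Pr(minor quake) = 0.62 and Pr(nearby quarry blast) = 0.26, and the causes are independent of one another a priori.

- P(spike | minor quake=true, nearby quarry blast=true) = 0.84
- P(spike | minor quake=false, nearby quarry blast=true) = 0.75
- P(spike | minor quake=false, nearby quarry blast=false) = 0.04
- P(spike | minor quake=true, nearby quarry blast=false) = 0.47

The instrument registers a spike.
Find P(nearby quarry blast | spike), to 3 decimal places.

Sum P(spike|·) weighted by the priors over the 4 (minor quake, nearby quarry blast) configurations:
  P(spike) = 0.04×0.38×0.74 + 0.75×0.38×0.26 + 0.47×0.62×0.74 + 0.84×0.62×0.26
        = 0.011248 + 0.074100 + 0.215636 + 0.135408 = 0.436392
Configurations with nearby quarry blast contribute 0.209508, so
  P(nearby quarry blast | spike) = 0.209508 / 0.436392 ≈ 0.480

P(nearby quarry blast | spike) ≈ 0.480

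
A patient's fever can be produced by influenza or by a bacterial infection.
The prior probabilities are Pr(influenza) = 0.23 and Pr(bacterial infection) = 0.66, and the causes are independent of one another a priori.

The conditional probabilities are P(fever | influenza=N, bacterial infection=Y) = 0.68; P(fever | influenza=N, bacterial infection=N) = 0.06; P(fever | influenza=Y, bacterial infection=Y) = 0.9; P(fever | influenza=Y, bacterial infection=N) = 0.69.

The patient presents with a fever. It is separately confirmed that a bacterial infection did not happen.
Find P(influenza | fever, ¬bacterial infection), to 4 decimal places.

P(influenza | fever, ¬bacterial infection) ≈ 0.7745

By total probability over both values of influenza:
  P(fever | ¬bacterial infection) = 0.06·0.77 + 0.69·0.23
        = 0.046200 + 0.158700 = 0.204900
Keeping only the influenza-present terms gives 0.158700, so
  P(influenza | fever, ¬bacterial infection) = 0.158700 / 0.204900 ≈ 0.7745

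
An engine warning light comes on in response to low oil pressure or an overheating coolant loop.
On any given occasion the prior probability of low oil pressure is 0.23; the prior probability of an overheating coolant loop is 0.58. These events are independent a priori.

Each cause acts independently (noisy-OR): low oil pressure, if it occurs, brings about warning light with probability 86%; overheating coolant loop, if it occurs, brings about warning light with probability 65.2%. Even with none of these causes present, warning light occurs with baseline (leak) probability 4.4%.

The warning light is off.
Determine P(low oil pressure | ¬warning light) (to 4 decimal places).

Under noisy-OR, P(warning light | causes) = 1 − (1−0.044)·∏(1−qᵢ) over the active causes.
Numerator (weight on configurations with low oil pressure): 0.012929 + 0.006213 = 0.019142
The normalizing constant is 0.956·0.77·0.42 + 0.332688·0.77·0.58 + 0.13384·0.23·0.42 + 0.046576·0.23·0.58 = 0.476890
P(low oil pressure | ¬warning light) = 0.019142/0.476890 ≈ 0.0401

P(low oil pressure | ¬warning light) ≈ 0.0401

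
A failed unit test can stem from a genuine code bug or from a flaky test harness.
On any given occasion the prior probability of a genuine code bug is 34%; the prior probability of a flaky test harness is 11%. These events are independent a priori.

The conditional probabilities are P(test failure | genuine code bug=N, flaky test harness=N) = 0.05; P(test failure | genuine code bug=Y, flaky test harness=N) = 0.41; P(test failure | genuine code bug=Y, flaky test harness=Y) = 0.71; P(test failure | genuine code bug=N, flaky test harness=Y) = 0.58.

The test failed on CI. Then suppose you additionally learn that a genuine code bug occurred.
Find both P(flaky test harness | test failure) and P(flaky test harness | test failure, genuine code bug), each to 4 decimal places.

P(flaky test harness | test failure) ≈ 0.3092; P(flaky test harness | test failure, genuine code bug) ≈ 0.1763

Numerator (weight on configurations with flaky test harness): 0.042108 + 0.026554 = 0.068662
The normalizing constant is 0.05*0.66*0.89 + 0.58*0.66*0.11 + 0.41*0.34*0.89 + 0.71*0.34*0.11 = 0.222098
Posterior = 0.068662 / 0.222098 ≈ 0.3092

Now also conditioning on genuine code bug=true:
Numerator (weight on configurations with flaky test harness): 0.71×0.11 = 0.078100
Normalizer over all consistent configurations: 0.41×0.89 + 0.71×0.11 = 0.443000
P(flaky test harness | test failure, genuine code bug) = 0.078100/0.443000 ≈ 0.1763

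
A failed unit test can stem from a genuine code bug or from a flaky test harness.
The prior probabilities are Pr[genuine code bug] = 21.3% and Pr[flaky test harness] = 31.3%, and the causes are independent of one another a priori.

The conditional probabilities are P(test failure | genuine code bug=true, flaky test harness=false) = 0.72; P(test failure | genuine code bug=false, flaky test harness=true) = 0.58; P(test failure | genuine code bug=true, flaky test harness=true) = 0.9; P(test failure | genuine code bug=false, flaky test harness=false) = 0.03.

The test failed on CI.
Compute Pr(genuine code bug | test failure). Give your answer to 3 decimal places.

P(test failure) = 0.03×0.787×0.687 + 0.58×0.787×0.313 + 0.72×0.213×0.687 + 0.9×0.213×0.313 = 0.016220 + 0.142872 + 0.105358 + 0.060002 = 0.324452
Of this, 0.165360 comes from 0.105358 + 0.060002 (the genuine code bug=true cases).
P(genuine code bug | test failure) = 0.165360 / 0.324452 ≈ 0.510

Pr(genuine code bug | test failure) ≈ 0.510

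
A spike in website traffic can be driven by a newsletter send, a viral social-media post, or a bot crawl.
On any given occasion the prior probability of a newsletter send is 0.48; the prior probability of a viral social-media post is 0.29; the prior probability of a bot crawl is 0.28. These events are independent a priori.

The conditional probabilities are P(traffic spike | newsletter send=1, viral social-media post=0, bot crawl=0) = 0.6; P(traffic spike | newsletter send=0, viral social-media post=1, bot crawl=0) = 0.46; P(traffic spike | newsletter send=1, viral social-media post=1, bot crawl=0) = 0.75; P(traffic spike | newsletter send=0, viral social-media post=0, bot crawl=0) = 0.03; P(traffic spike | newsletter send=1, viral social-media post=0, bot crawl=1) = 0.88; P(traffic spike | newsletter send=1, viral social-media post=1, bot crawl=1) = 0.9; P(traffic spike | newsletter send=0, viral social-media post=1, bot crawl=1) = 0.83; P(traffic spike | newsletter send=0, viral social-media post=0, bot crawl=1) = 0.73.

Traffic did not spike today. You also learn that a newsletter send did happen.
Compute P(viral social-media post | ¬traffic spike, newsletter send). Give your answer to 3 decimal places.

P(viral social-media post | ¬traffic spike, newsletter send) ≈ 0.209

P(¬traffic spike | newsletter send) = 0.4×0.71×0.72 + 0.12×0.71×0.28 + 0.25×0.29×0.72 + 0.1×0.29×0.28 = 0.204480 + 0.023856 + 0.052200 + 0.008120 = 0.288656
The viral social-media post-present share is 0.052200 + 0.008120 = 0.060320.
So P(viral social-media post | ¬traffic spike, newsletter send) = 0.060320/0.288656 ≈ 0.209.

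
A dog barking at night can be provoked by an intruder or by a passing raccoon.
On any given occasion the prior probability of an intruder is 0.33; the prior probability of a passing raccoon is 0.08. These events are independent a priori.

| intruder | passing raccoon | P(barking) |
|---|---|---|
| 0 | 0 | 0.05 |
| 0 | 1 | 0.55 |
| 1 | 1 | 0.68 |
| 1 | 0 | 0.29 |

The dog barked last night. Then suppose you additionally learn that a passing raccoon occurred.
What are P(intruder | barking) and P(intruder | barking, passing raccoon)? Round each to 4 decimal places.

P(barking) = 0.05·0.67·0.92 + 0.55·0.67·0.08 + 0.29·0.33·0.92 + 0.68·0.33·0.08 = 0.030820 + 0.029480 + 0.088044 + 0.017952 = 0.166296
Of this, 0.105996 comes from 0.088044 + 0.017952 (the intruder=true cases).
Hence the posterior is 0.105996/0.166296 ≈ 0.6374.

Now also conditioning on passing raccoon=true:
P(barking | passing raccoon) = 0.55×0.67 + 0.68×0.33 = 0.368500 + 0.224400 = 0.592900
Of this, 0.224400 comes from 0.68×0.33 (the intruder=true cases).
So P(intruder | barking, passing raccoon) = 0.224400/0.592900 ≈ 0.3785.

P(intruder | barking) ≈ 0.6374; P(intruder | barking, passing raccoon) ≈ 0.3785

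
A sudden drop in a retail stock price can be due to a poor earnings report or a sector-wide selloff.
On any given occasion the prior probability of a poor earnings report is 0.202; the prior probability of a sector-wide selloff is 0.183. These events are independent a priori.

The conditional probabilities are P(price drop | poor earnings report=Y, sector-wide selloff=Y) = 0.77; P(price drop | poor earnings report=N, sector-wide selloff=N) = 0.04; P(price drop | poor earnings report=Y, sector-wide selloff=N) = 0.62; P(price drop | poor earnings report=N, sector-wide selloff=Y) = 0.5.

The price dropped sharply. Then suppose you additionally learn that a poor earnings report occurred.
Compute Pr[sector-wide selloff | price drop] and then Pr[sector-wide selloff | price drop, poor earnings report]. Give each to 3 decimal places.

Pr[sector-wide selloff | price drop] ≈ 0.441; Pr[sector-wide selloff | price drop, poor earnings report] ≈ 0.218

Numerator (weight on configurations with sector-wide selloff): 0.073017 + 0.028464 = 0.101481
Normalizer over all consistent configurations: 0.04·0.798·0.817 + 0.5·0.798·0.183 + 0.62·0.202·0.817 + 0.77·0.202·0.183 = 0.229881
P(sector-wide selloff | price drop) = 0.101481/0.229881 ≈ 0.441

Now condition on the additional information:
P(price drop | poor earnings report) = 0.62·0.817 + 0.77·0.183 = 0.506540 + 0.140910 = 0.647450
Restricting to configurations with sector-wide selloff present: 0.77·0.183 = 0.140910.
P(sector-wide selloff | price drop, poor earnings report) = 0.140910 / 0.647450 ≈ 0.218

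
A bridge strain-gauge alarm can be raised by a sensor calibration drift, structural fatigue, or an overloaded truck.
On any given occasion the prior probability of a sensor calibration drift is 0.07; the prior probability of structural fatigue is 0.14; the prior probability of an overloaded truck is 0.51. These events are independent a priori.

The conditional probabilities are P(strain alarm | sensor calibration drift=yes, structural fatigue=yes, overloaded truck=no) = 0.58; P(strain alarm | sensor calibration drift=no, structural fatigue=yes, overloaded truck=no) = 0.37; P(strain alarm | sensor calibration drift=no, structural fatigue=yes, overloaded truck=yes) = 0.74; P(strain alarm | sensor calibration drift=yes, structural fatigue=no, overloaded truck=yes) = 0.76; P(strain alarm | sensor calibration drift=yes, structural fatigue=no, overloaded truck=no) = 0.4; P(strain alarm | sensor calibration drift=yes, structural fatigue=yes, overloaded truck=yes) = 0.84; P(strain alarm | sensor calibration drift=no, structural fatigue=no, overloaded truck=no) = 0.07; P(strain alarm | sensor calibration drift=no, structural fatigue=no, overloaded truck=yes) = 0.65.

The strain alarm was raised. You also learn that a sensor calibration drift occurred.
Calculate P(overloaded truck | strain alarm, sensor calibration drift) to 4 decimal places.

Sum P(strain alarm|·) weighted by the priors over the 4 (structural fatigue, overloaded truck) configurations:
  P(strain alarm | sensor calibration drift) = 0.4·0.86·0.49 + 0.76·0.86·0.51 + 0.58·0.14·0.49 + 0.84·0.14·0.51
        = 0.168560 + 0.333336 + 0.039788 + 0.059976 = 0.601660
The terms with overloaded truck present sum to 0.393312, so
  P(overloaded truck | strain alarm, sensor calibration drift) = 0.393312 / 0.601660 ≈ 0.6537

P(overloaded truck | strain alarm, sensor calibration drift) ≈ 0.6537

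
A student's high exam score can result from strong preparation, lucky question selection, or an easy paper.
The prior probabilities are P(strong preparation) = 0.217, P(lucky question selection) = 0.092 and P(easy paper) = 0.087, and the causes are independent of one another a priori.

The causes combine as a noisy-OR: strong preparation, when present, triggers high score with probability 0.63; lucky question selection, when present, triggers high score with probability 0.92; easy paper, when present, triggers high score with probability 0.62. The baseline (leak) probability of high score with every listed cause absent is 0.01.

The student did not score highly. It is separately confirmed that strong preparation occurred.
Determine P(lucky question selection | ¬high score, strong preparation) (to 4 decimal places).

Under noisy-OR, P(high score | causes) = 1 − (1−0.01)·∏(1−qᵢ) over the active causes.
P(¬high score | strong preparation) = 0.3663*0.908*0.913 + 0.139194*0.908*0.087 + 0.029304*0.092*0.913 + 0.011136*0.092*0.087 = 0.303664 + 0.010996 + 0.002461 + 0.000089 = 0.317210
Restricting to configurations with lucky question selection present: 0.002461 + 0.000089 = 0.002550.
P(lucky question selection | ¬high score, strong preparation) = 0.002550 / 0.317210 ≈ 0.0080

P(lucky question selection | ¬high score, strong preparation) ≈ 0.0080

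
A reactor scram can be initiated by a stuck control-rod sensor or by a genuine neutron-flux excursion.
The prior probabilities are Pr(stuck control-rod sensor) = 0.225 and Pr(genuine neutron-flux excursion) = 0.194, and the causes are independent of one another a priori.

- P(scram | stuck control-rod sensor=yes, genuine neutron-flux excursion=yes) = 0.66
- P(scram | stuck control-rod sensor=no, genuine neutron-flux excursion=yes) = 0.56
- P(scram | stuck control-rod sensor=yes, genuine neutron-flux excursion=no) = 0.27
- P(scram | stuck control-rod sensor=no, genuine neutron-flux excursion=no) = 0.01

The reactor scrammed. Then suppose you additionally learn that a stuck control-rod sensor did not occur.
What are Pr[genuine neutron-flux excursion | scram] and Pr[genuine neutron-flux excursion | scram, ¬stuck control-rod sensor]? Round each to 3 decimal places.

Pr[genuine neutron-flux excursion | scram] ≈ 0.672; Pr[genuine neutron-flux excursion | scram, ¬stuck control-rod sensor] ≈ 0.931

Numerator (weight on configurations with genuine neutron-flux excursion): 0.084196 + 0.028809 = 0.113005
Denominator P(scram): 0.01*0.775*0.806 + 0.56*0.775*0.194 + 0.27*0.225*0.806 + 0.66*0.225*0.194 = 0.168217
P(genuine neutron-flux excursion | scram) = 0.113005/0.168217 ≈ 0.672

Now condition on the additional information:
By total probability over both values of genuine neutron-flux excursion:
  P(scram | ¬stuck control-rod sensor) = 0.01×0.806 + 0.56×0.194
        = 0.008060 + 0.108640 = 0.116700
The terms with genuine neutron-flux excursion present sum to 0.108640, so
  P(genuine neutron-flux excursion | scram, ¬stuck control-rod sensor) = 0.108640 / 0.116700 ≈ 0.931
With stuck control-rod sensor excluded, genuine neutron-flux excursion must carry more of the explanatory weight for the scram.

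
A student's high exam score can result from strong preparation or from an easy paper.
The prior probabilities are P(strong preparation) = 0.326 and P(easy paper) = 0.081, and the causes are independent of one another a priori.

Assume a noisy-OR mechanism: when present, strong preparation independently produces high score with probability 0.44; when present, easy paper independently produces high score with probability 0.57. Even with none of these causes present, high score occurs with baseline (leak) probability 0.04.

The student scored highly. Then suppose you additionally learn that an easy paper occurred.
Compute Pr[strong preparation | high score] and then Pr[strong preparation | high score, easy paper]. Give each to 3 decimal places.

Under noisy-OR, P(high score | causes) = 1 − (1−0.04)·∏(1−qᵢ) over the active causes.
By total probability over the 4 (strong preparation, easy paper) configurations:
  P(high score) = 0.04×0.674×0.919 + 0.5872×0.674×0.081 + 0.4624×0.326×0.919 + 0.768832×0.326×0.081
        = 0.024776 + 0.032058 + 0.138532 + 0.020302 = 0.215668
Configurations with strong preparation contribute 0.158834, so
  P(strong preparation | high score) = 0.158834 / 0.215668 ≈ 0.736

With the extra evidence:
Numerator (weight on configurations with strong preparation): 0.768832×0.326 = 0.250639
The normalizing constant is 0.5872×0.674 + 0.768832×0.326 = 0.646412
Posterior = 0.250639 / 0.646412 ≈ 0.388
Conditioning on easy paper lowers the posterior on strong preparation: the classic explaining-away effect in a common-effect structure.

Pr[strong preparation | high score] ≈ 0.736; Pr[strong preparation | high score, easy paper] ≈ 0.388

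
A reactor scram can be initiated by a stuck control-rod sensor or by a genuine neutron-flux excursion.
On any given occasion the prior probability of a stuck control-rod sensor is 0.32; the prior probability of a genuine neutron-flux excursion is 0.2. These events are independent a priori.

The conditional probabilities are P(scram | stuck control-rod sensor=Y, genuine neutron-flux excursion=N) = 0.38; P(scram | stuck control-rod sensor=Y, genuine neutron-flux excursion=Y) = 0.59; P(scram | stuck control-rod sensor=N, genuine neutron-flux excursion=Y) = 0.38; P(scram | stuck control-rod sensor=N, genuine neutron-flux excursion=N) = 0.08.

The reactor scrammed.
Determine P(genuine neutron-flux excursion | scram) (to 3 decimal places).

P(genuine neutron-flux excursion | scram) ≈ 0.388

P(scram) = 0.08·0.68·0.8 + 0.38·0.68·0.2 + 0.38·0.32·0.8 + 0.59·0.32·0.2 = 0.043520 + 0.051680 + 0.097280 + 0.037760 = 0.230240
Restricting to configurations with genuine neutron-flux excursion present: 0.051680 + 0.037760 = 0.089440.
So P(genuine neutron-flux excursion | scram) = 0.089440/0.230240 ≈ 0.388.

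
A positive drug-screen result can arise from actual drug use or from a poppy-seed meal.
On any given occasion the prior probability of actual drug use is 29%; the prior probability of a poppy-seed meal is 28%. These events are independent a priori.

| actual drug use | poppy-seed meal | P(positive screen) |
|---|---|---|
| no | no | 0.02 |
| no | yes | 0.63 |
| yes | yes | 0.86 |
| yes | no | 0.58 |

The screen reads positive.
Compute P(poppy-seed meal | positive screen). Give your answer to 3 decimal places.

Sum P(positive screen|·) weighted by the priors over the 4 (actual drug use, poppy-seed meal) configurations:
  P(positive screen) = 0.02×0.71×0.72 + 0.63×0.71×0.28 + 0.58×0.29×0.72 + 0.86×0.29×0.28
        = 0.010224 + 0.125244 + 0.121104 + 0.069832 = 0.326404
The terms with poppy-seed meal present sum to 0.195076, so
  P(poppy-seed meal | positive screen) = 0.195076 / 0.326404 ≈ 0.598

P(poppy-seed meal | positive screen) ≈ 0.598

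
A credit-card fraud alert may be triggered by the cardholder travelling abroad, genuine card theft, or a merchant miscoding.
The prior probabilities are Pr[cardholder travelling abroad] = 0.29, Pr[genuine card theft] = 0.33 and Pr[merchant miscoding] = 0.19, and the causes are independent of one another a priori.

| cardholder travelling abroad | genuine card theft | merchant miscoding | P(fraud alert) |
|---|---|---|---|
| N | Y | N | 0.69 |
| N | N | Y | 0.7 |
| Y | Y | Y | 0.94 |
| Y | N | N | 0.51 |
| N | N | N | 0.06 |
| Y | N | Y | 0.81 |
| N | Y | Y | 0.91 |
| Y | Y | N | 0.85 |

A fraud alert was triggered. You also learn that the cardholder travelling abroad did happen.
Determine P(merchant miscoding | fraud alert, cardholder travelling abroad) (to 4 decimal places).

P(merchant miscoding | fraud alert, cardholder travelling abroad) ≈ 0.2433

P(fraud alert | cardholder travelling abroad) = 0.51*0.67*0.81 + 0.81*0.67*0.19 + 0.85*0.33*0.81 + 0.94*0.33*0.19 = 0.276777 + 0.103113 + 0.227205 + 0.058938 = 0.666033
Of this, 0.162051 comes from 0.103113 + 0.058938 (the merchant miscoding=true cases).
So P(merchant miscoding | fraud alert, cardholder travelling abroad) = 0.162051/0.666033 ≈ 0.2433.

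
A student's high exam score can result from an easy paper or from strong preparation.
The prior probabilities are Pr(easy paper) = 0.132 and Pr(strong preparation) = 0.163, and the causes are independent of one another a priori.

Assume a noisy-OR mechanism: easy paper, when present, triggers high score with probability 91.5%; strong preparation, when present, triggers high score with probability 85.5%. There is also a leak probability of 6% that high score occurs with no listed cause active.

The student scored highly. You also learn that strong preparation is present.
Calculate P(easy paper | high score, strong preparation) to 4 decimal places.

P(easy paper | high score, strong preparation) ≈ 0.1482

Under noisy-OR, P(high score | causes) = 1 − (1−0.06)·∏(1−qᵢ) over the active causes.
Sum P(high score|·) weighted by the priors over both values of easy paper:
  P(high score | strong preparation) = 0.8637·0.868 + 0.988414·0.132
        = 0.749692 + 0.130471 = 0.880163
The terms with easy paper present sum to 0.130471, so
  P(easy paper | high score, strong preparation) = 0.130471 / 0.880163 ≈ 0.1482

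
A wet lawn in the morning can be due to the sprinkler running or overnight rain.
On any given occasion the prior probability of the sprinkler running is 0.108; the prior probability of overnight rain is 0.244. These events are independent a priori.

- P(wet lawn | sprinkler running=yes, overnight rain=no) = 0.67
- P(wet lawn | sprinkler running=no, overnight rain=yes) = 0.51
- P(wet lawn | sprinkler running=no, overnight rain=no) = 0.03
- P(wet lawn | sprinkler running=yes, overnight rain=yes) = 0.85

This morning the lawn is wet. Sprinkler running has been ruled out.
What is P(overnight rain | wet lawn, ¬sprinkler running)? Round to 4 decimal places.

P(overnight rain | wet lawn, ¬sprinkler running) ≈ 0.8458

Sum P(wet lawn|·) weighted by the priors over both values of overnight rain:
  P(wet lawn | ¬sprinkler running) = 0.03×0.756 + 0.51×0.244
        = 0.022680 + 0.124440 = 0.147120
Configurations with overnight rain contribute 0.124440, so
  P(overnight rain | wet lawn, ¬sprinkler running) = 0.124440 / 0.147120 ≈ 0.8458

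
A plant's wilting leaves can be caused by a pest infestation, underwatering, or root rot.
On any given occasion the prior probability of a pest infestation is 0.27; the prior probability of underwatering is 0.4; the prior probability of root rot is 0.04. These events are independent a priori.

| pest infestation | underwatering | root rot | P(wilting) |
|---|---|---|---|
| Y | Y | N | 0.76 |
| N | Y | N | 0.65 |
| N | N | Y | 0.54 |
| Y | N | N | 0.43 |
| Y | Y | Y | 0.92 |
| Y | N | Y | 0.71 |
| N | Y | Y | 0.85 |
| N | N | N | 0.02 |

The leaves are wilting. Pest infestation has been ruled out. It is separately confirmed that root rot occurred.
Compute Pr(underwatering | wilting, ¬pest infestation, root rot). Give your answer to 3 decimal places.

Pr(underwatering | wilting, ¬pest infestation, root rot) ≈ 0.512

For the numerator, keep only underwatering=true terms: 0.85·0.4 = 0.340000
Denominator P(wilting | ¬pest infestation, root rot): 0.54·0.6 + 0.85·0.4 = 0.664000
Posterior = 0.340000 / 0.664000 ≈ 0.512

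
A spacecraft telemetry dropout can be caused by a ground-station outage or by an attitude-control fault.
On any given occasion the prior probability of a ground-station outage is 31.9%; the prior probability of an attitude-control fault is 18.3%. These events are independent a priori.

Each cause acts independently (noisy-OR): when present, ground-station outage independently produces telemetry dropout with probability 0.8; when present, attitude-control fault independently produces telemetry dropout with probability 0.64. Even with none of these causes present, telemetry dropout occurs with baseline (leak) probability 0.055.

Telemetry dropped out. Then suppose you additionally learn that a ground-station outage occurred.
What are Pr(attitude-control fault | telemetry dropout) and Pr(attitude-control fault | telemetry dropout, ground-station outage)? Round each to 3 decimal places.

Pr(attitude-control fault | telemetry dropout) ≈ 0.361; Pr(attitude-control fault | telemetry dropout, ground-station outage) ≈ 0.205

Under noisy-OR, P(telemetry dropout | causes) = 1 − (1−0.055)·∏(1−qᵢ) over the active causes.
Enumerate the 4 (ground-station outage, attitude-control fault) configurations and weight by the priors:
  P(telemetry dropout) = 0.055·0.681·0.817 + 0.6598·0.681·0.183 + 0.811·0.319·0.817 + 0.93196·0.319·0.183
        = 0.030601 + 0.082226 + 0.211365 + 0.054405 = 0.378597
The terms with attitude-control fault present sum to 0.136631, so
  P(attitude-control fault | telemetry dropout) = 0.136631 / 0.378597 ≈ 0.361

With the extra evidence:
P(telemetry dropout | ground-station outage) = 0.811*0.817 + 0.93196*0.183 = 0.662587 + 0.170549 = 0.833136
Of this, 0.170549 comes from 0.93196*0.183 (the attitude-control fault=true cases).
So P(attitude-control fault | telemetry dropout, ground-station outage) = 0.170549/0.833136 ≈ 0.205.
Conditioning on ground-station outage lowers the posterior on attitude-control fault: the classic explaining-away effect in a common-effect structure.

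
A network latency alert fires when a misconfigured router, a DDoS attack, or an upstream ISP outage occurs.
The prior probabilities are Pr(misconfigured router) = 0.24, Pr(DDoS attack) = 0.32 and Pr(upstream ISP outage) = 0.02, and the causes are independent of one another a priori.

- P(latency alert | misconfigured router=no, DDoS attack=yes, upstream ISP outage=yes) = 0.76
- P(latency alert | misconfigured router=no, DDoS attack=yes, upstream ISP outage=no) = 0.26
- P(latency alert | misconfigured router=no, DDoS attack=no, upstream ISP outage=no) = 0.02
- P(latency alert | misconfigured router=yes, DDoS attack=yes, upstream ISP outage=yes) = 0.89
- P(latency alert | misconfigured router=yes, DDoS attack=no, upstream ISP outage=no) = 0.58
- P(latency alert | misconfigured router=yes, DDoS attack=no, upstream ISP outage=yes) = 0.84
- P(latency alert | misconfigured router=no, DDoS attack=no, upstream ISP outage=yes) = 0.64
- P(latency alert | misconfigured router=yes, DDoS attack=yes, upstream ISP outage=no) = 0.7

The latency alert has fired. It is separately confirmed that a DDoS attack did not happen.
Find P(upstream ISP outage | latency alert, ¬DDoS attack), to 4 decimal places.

P(latency alert | ¬DDoS attack) = 0.02×0.76×0.98 + 0.64×0.76×0.02 + 0.58×0.24×0.98 + 0.84×0.24×0.02 = 0.014896 + 0.009728 + 0.136416 + 0.004032 = 0.165072
Restricting to configurations with upstream ISP outage present: 0.009728 + 0.004032 = 0.013760.
P(upstream ISP outage | latency alert, ¬DDoS attack) = 0.013760 / 0.165072 ≈ 0.0834

P(upstream ISP outage | latency alert, ¬DDoS attack) ≈ 0.0834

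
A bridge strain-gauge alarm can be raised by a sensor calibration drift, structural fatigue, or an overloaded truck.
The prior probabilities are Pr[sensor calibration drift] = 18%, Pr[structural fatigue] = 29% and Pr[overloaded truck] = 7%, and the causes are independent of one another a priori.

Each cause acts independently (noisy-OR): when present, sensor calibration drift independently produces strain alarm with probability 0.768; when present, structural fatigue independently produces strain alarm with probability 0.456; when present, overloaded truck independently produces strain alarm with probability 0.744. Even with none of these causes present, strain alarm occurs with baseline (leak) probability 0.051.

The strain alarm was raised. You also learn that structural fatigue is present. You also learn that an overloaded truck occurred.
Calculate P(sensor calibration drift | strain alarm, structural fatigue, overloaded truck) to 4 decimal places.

P(sensor calibration drift | strain alarm, structural fatigue, overloaded truck) ≈ 0.1969

Under noisy-OR, P(strain alarm | causes) = 1 − (1−0.051)·∏(1−qᵢ) over the active causes.
Sum P(strain alarm|·) weighted by the priors over both values of sensor calibration drift:
  P(strain alarm | structural fatigue, overloaded truck) = 0.867838·0.82 + 0.969339·0.18
        = 0.711627 + 0.174481 = 0.886108
Keeping only the sensor calibration drift-present terms gives 0.174481, so
  P(sensor calibration drift | strain alarm, structural fatigue, overloaded truck) = 0.174481 / 0.886108 ≈ 0.1969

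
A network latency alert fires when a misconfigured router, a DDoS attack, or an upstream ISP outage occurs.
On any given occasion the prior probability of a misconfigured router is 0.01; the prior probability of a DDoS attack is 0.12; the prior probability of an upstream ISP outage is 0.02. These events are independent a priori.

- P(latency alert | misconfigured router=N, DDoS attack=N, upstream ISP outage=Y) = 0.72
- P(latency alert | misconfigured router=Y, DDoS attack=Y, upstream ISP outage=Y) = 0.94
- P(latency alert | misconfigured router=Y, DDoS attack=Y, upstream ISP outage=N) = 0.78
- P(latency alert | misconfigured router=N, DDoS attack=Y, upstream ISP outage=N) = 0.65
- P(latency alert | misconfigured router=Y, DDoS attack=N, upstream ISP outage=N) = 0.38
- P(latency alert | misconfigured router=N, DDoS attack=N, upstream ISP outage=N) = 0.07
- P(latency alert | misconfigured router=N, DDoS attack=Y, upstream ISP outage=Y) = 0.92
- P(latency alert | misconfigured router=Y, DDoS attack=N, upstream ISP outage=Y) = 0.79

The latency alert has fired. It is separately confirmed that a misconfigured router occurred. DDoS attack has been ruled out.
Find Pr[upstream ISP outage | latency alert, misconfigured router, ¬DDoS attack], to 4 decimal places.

Sum P(latency alert|·) weighted by the priors over both values of upstream ISP outage:
  P(latency alert | misconfigured router, ¬DDoS attack) = 0.38×0.98 + 0.79×0.02
        = 0.372400 + 0.015800 = 0.388200
Keeping only the upstream ISP outage-present terms gives 0.015800, so
  P(upstream ISP outage | latency alert, misconfigured router, ¬DDoS attack) = 0.015800 / 0.388200 ≈ 0.0407

Pr[upstream ISP outage | latency alert, misconfigured router, ¬DDoS attack] ≈ 0.0407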